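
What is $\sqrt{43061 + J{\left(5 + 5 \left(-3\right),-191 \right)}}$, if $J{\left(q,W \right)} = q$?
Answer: $\sqrt{43051} \approx 207.49$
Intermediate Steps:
$\sqrt{43061 + J{\left(5 + 5 \left(-3\right),-191 \right)}} = \sqrt{43061 + \left(5 + 5 \left(-3\right)\right)} = \sqrt{43061 + \left(5 - 15\right)} = \sqrt{43061 - 10} = \sqrt{43051}$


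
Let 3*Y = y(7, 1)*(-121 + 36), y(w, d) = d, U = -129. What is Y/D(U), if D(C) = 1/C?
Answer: 3655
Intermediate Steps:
Y = -85/3 (Y = (1*(-121 + 36))/3 = (1*(-85))/3 = (⅓)*(-85) = -85/3 ≈ -28.333)
Y/D(U) = -85/(3*(1/(-129))) = -85/(3*(-1/129)) = -85/3*(-129) = 3655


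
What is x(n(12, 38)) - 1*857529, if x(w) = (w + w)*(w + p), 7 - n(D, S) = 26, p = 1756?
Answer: -923535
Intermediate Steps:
n(D, S) = -19 (n(D, S) = 7 - 1*26 = 7 - 26 = -19)
x(w) = 2*w*(1756 + w) (x(w) = (w + w)*(w + 1756) = (2*w)*(1756 + w) = 2*w*(1756 + w))
x(n(12, 38)) - 1*857529 = 2*(-19)*(1756 - 19) - 1*857529 = 2*(-19)*1737 - 857529 = -66006 - 857529 = -923535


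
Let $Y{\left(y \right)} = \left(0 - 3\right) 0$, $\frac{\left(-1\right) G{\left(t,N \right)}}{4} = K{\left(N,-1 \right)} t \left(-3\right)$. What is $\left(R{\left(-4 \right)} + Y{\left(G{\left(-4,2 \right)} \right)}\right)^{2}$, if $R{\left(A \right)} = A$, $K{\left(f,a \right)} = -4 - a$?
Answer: $16$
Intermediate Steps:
$G{\left(t,N \right)} = - 36 t$ ($G{\left(t,N \right)} = - 4 \left(-4 - -1\right) t \left(-3\right) = - 4 \left(-4 + 1\right) t \left(-3\right) = - 4 - 3 t \left(-3\right) = - 4 \cdot 9 t = - 36 t$)
$Y{\left(y \right)} = 0$ ($Y{\left(y \right)} = \left(-3\right) 0 = 0$)
$\left(R{\left(-4 \right)} + Y{\left(G{\left(-4,2 \right)} \right)}\right)^{2} = \left(-4 + 0\right)^{2} = \left(-4\right)^{2} = 16$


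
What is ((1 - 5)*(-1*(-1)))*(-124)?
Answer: 496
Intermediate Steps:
((1 - 5)*(-1*(-1)))*(-124) = -4*1*(-124) = -4*(-124) = 496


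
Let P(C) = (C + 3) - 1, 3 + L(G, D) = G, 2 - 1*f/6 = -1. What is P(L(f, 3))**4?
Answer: 83521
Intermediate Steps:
f = 18 (f = 12 - 6*(-1) = 12 + 6 = 18)
L(G, D) = -3 + G
P(C) = 2 + C (P(C) = (3 + C) - 1 = 2 + C)
P(L(f, 3))**4 = (2 + (-3 + 18))**4 = (2 + 15)**4 = 17**4 = 83521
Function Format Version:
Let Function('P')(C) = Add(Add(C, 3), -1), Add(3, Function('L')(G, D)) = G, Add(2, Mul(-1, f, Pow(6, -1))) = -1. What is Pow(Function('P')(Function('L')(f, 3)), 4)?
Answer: 83521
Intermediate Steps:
f = 18 (f = Add(12, Mul(-6, -1)) = Add(12, 6) = 18)
Function('L')(G, D) = Add(-3, G)
Function('P')(C) = Add(2, C) (Function('P')(C) = Add(Add(3, C), -1) = Add(2, C))
Pow(Function('P')(Function('L')(f, 3)), 4) = Pow(Add(2, Add(-3, 18)), 4) = Pow(Add(2, 15), 4) = Pow(17, 4) = 83521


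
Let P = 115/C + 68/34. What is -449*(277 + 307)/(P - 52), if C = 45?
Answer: 2359944/427 ≈ 5526.8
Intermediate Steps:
P = 41/9 (P = 115/45 + 68/34 = 115*(1/45) + 68*(1/34) = 23/9 + 2 = 41/9 ≈ 4.5556)
-449*(277 + 307)/(P - 52) = -449*(277 + 307)/(41/9 - 52) = -262216/(-427/9) = -262216*(-9)/427 = -449*(-5256/427) = 2359944/427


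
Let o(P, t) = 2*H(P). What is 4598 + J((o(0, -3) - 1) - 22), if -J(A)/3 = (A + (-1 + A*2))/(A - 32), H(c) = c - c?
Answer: 50536/11 ≈ 4594.2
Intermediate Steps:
H(c) = 0
o(P, t) = 0 (o(P, t) = 2*0 = 0)
J(A) = -3*(-1 + 3*A)/(-32 + A) (J(A) = -3*(A + (-1 + A*2))/(A - 32) = -3*(A + (-1 + 2*A))/(-32 + A) = -3*(-1 + 3*A)/(-32 + A))
4598 + J((o(0, -3) - 1) - 22) = 4598 + 3*(1 - 3*((0 - 1) - 22))/(-32 + ((0 - 1) - 22)) = 4598 + 3*(1 - 3*(-1 - 22))/(-32 + (-1 - 22)) = 4598 + 3*(1 - 3*(-23))/(-32 - 23) = 4598 + 3*(1 + 69)/(-55) = 4598 + 3*(-1/55)*70 = 4598 - 42/11 = 50536/11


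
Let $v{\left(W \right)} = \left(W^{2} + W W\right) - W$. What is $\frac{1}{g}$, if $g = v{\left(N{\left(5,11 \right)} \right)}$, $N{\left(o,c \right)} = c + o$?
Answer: $\frac{1}{496} \approx 0.0020161$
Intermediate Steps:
$v{\left(W \right)} = - W + 2 W^{2}$ ($v{\left(W \right)} = \left(W^{2} + W^{2}\right) - W = 2 W^{2} - W = - W + 2 W^{2}$)
$g = 496$ ($g = \left(11 + 5\right) \left(-1 + 2 \left(11 + 5\right)\right) = 16 \left(-1 + 2 \cdot 16\right) = 16 \left(-1 + 32\right) = 16 \cdot 31 = 496$)
$\frac{1}{g} = \frac{1}{496}$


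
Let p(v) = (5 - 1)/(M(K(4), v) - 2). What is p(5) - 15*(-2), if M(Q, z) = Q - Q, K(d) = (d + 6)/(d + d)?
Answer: 28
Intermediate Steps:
K(d) = (6 + d)/(2*d) (K(d) = (6 + d)/((2*d)) = (6 + d)*(1/(2*d)) = (6 + d)/(2*d))
M(Q, z) = 0
p(v) = -2 (p(v) = (5 - 1)/(0 - 2) = 4/(-2) = 4*(-1/2) = -2)
p(5) - 15*(-2) = -2 - 15*(-2) = -2 + 30 = 28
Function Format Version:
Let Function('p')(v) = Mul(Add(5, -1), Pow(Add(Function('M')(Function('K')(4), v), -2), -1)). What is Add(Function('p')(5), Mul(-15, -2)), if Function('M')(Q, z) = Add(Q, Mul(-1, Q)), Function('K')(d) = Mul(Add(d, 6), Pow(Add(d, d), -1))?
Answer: 28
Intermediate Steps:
Function('K')(d) = Mul(Rational(1, 2), Pow(d, -1), Add(6, d)) (Function('K')(d) = Mul(Add(6, d), Pow(Mul(2, d), -1)) = Mul(Add(6, d), Mul(Rational(1, 2), Pow(d, -1))) = Mul(Rational(1, 2), Pow(d, -1), Add(6, d)))
Function('M')(Q, z) = 0
Function('p')(v) = -2 (Function('p')(v) = Mul(Add(5, -1), Pow(Add(0, -2), -1)) = Mul(4, Pow(-2, -1)) = Mul(4, Rational(-1, 2)) = -2)
Add(Function('p')(5), Mul(-15, -2)) = Add(-2, Mul(-15, -2)) = Add(-2, 30) = 28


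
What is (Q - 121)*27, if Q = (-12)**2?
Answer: 621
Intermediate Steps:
Q = 144
(Q - 121)*27 = (144 - 121)*27 = 23*27 = 621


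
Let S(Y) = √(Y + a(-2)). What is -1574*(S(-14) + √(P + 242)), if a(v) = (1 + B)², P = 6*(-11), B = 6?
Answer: -6296*√11 - 1574*√35 ≈ -30193.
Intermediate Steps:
P = -66
a(v) = 49 (a(v) = (1 + 6)² = 7² = 49)
S(Y) = √(49 + Y) (S(Y) = √(Y + 49) = √(49 + Y))
-1574*(S(-14) + √(P + 242)) = -1574*(√(49 - 14) + √(-66 + 242)) = -1574*(√35 + √176) = -1574*(√35 + 4*√11) = -6296*√11 - 1574*√35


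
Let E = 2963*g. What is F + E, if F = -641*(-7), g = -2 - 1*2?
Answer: -7365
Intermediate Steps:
g = -4 (g = -2 - 2 = -4)
E = -11852 (E = 2963*(-4) = -11852)
F = 4487
F + E = 4487 - 11852 = -7365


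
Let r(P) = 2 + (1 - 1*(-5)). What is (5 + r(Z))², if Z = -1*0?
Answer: 169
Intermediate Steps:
Z = 0
r(P) = 8 (r(P) = 2 + (1 + 5) = 2 + 6 = 8)
(5 + r(Z))² = (5 + 8)² = 13² = 169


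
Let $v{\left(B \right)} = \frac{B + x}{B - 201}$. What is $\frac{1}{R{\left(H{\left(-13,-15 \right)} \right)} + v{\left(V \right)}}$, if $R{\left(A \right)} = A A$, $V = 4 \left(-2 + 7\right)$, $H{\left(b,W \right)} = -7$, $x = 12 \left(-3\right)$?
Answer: $\frac{181}{8885} \approx 0.020371$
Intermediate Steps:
$x = -36$
$V = 20$ ($V = 4 \cdot 5 = 20$)
$v{\left(B \right)} = \frac{-36 + B}{-201 + B}$ ($v{\left(B \right)} = \frac{B - 36}{B - 201} = \frac{-36 + B}{-201 + B}$)
$R{\left(A \right)} = A^{2}$
$\frac{1}{R{\left(H{\left(-13,-15 \right)} \right)} + v{\left(V \right)}} = \frac{1}{\left(-7\right)^{2} + \frac{-36 + 20}{-201 + 20}} = \frac{1}{49 + \frac{1}{-181} \left(-16\right)} = \frac{1}{49 - - \frac{16}{181}} = \frac{1}{49 + \frac{16}{181}} = \frac{1}{\frac{8885}{181}} = \frac{181}{8885}$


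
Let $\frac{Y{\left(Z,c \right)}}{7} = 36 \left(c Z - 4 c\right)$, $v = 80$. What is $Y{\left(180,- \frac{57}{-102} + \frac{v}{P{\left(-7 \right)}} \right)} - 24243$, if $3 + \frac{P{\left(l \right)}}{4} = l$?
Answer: $- \frac{1498755}{17} \approx -88162.0$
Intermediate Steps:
$P{\left(l \right)} = -12 + 4 l$
$Y{\left(Z,c \right)} = - 1008 c + 252 Z c$ ($Y{\left(Z,c \right)} = 7 \cdot 36 \left(c Z - 4 c\right) = 7 \cdot 36 \left(Z c - 4 c\right) = 7 \cdot 36 \left(- 4 c + Z c\right) = 7 \left(- 144 c + 36 Z c\right) = - 1008 c + 252 Z c$)
$Y{\left(180,- \frac{57}{-102} + \frac{v}{P{\left(-7 \right)}} \right)} - 24243 = 252 \left(- \frac{57}{-102} + \frac{80}{-12 + 4 \left(-7\right)}\right) \left(-4 + 180\right) - 24243 = 252 \left(\left(-57\right) \left(- \frac{1}{102}\right) + \frac{80}{-12 - 28}\right) 176 - 24243 = 252 \left(\frac{19}{34} + \frac{80}{-40}\right) 176 - 24243 = 252 \left(\frac{19}{34} + 80 \left(- \frac{1}{40}\right)\right) 176 - 24243 = 252 \left(\frac{19}{34} - 2\right) 176 - 24243 = 252 \left(- \frac{49}{34}\right) 176 - 24243 = - \frac{1086624}{17} - 24243 = - \frac{1498755}{17}$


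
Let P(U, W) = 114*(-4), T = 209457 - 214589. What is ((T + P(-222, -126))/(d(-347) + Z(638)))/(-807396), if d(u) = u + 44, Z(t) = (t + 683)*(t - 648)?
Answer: -1397/2727585537 ≈ -5.1217e-7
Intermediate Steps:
T = -5132
Z(t) = (-648 + t)*(683 + t) (Z(t) = (683 + t)*(-648 + t) = (-648 + t)*(683 + t))
P(U, W) = -456
d(u) = 44 + u
((T + P(-222, -126))/(d(-347) + Z(638)))/(-807396) = ((-5132 - 456)/((44 - 347) + (-442584 + 638**2 + 35*638)))/(-807396) = -5588/(-303 + (-442584 + 407044 + 22330))*(-1/807396) = -5588/(-303 - 13210)*(-1/807396) = -5588/(-13513)*(-1/807396) = -5588*(-1/13513)*(-1/807396) = (5588/13513)*(-1/807396) = -1397/2727585537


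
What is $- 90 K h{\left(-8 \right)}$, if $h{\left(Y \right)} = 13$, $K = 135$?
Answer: $-157950$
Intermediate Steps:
$- 90 K h{\left(-8 \right)} = \left(-90\right) 135 \cdot 13 = \left(-12150\right) 13 = -157950$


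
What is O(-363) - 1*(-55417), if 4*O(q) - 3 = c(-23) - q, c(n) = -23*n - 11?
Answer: 55638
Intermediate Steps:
c(n) = -11 - 23*n
O(q) = 521/4 - q/4 (O(q) = 3/4 + ((-11 - 23*(-23)) - q)/4 = 3/4 + ((-11 + 529) - q)/4 = 3/4 + (518 - q)/4 = 3/4 + (259/2 - q/4) = 521/4 - q/4)
O(-363) - 1*(-55417) = (521/4 - 1/4*(-363)) - 1*(-55417) = (521/4 + 363/4) + 55417 = 221 + 55417 = 55638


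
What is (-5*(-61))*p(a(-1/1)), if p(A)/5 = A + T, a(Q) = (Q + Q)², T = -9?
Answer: -7625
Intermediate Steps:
a(Q) = 4*Q² (a(Q) = (2*Q)² = 4*Q²)
p(A) = -45 + 5*A (p(A) = 5*(A - 9) = 5*(-9 + A) = -45 + 5*A)
(-5*(-61))*p(a(-1/1)) = (-5*(-61))*(-45 + 5*(4*(-1/1)²)) = 305*(-45 + 5*(4*(-1*1)²)) = 305*(-45 + 5*(4*(-1)²)) = 305*(-45 + 5*(4*1)) = 305*(-45 + 5*4) = 305*(-45 + 20) = 305*(-25) = -7625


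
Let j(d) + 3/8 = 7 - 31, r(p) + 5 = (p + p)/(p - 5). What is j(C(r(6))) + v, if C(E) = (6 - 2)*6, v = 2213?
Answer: 17509/8 ≈ 2188.6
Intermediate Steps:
r(p) = -5 + 2*p/(-5 + p) (r(p) = -5 + (p + p)/(p - 5) = -5 + (2*p)/(-5 + p) = -5 + 2*p/(-5 + p))
C(E) = 24 (C(E) = 4*6 = 24)
j(d) = -195/8 (j(d) = -3/8 + (7 - 31) = -3/8 - 24 = -195/8)
j(C(r(6))) + v = -195/8 + 2213 = 17509/8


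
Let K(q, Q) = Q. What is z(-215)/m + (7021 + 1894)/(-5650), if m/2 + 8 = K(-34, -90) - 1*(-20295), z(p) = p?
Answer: -18066363/11411305 ≈ -1.5832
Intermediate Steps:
m = 40394 (m = -16 + 2*(-90 - 1*(-20295)) = -16 + 2*(-90 + 20295) = -16 + 2*20205 = -16 + 40410 = 40394)
z(-215)/m + (7021 + 1894)/(-5650) = -215/40394 + (7021 + 1894)/(-5650) = -215*1/40394 + 8915*(-1/5650) = -215/40394 - 1783/1130 = -18066363/11411305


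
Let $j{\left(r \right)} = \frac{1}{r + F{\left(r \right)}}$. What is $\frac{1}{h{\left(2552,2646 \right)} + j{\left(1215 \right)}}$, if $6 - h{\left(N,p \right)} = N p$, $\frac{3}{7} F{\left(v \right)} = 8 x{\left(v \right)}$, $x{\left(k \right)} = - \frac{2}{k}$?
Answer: $- \frac{4428563}{29904252510273} \approx -1.4809 \cdot 10^{-7}$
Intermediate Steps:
$F{\left(v \right)} = - \frac{112}{3 v}$ ($F{\left(v \right)} = \frac{7 \cdot 8 \left(- \frac{2}{v}\right)}{3} = \frac{7 \left(- \frac{16}{v}\right)}{3} = - \frac{112}{3 v}$)
$h{\left(N,p \right)} = 6 - N p$
$j{\left(r \right)} = \frac{1}{r - \frac{112}{3 r}}$
$\frac{1}{h{\left(2552,2646 \right)} + j{\left(1215 \right)}} = \frac{1}{\left(6 - 2552 \cdot 2646\right) + 3 \cdot 1215 \frac{1}{-112 + 3 \cdot 1215^{2}}} = \frac{1}{\left(6 - 6752592\right) + 3 \cdot 1215 \frac{1}{-112 + 3 \cdot 1476225}} = \frac{1}{-6752586 + 3 \cdot 1215 \frac{1}{-112 + 4428675}} = \frac{1}{-6752586 + 3 \cdot 1215 \cdot \frac{1}{4428563}} = \frac{1}{-6752586 + \frac{3645}{4428563}} = \frac{1}{- \frac{29904252510273}{4428563}} = - \frac{4428563}{29904252510273}$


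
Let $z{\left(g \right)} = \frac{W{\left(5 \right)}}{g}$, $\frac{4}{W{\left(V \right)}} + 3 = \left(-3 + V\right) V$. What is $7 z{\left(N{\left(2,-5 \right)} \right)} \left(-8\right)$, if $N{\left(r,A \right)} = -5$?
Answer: $\frac{32}{5} \approx 6.4$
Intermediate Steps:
$W{\left(V \right)} = \frac{4}{-3 + V \left(-3 + V\right)}$ ($W{\left(V \right)} = \frac{4}{-3 + \left(-3 + V\right) V} = \frac{4}{-3 + V \left(-3 + V\right)}$)
$z{\left(g \right)} = \frac{4}{7 g}$ ($z{\left(g \right)} = \frac{4 \frac{1}{-3 + 5^{2} - 15}}{g} = \frac{4 \frac{1}{-3 + 25 - 15}}{g} = \frac{4 \cdot \frac{1}{7}}{g} = \frac{4}{7 g}$)
$7 z{\left(N{\left(2,-5 \right)} \right)} \left(-8\right) = 7 \frac{4}{7 \left(-5\right)} \left(-8\right) = 7 \cdot \frac{4}{7} \left(- \frac{1}{5}\right) \left(-8\right) = 7 \left(- \frac{4}{35}\right) \left(-8\right) = \left(- \frac{4}{5}\right) \left(-8\right) = \frac{32}{5}$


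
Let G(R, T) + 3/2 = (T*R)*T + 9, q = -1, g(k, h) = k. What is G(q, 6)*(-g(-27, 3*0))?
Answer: -1539/2 ≈ -769.50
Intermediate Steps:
G(R, T) = 15/2 + R*T² (G(R, T) = -3/2 + ((T*R)*T + 9) = -3/2 + ((R*T)*T + 9) = -3/2 + (R*T² + 9) = -3/2 + (9 + R*T²) = 15/2 + R*T²)
G(q, 6)*(-g(-27, 3*0)) = (15/2 - 1*6²)*(-1*(-27)) = (15/2 - 1*36)*27 = (15/2 - 36)*27 = -57/2*27 = -1539/2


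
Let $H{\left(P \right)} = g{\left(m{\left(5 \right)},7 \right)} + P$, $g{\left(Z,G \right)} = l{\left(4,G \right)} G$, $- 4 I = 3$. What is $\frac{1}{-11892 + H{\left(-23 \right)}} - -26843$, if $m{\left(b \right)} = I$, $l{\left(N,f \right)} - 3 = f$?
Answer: $\frac{317955334}{11845} \approx 26843.0$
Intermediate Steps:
$I = - \frac{3}{4}$ ($I = \left(- \frac{1}{4}\right) 3 = - \frac{3}{4} \approx -0.75$)
$l{\left(N,f \right)} = 3 + f$
$m{\left(b \right)} = - \frac{3}{4}$
$g{\left(Z,G \right)} = G \left(3 + G\right)$ ($g{\left(Z,G \right)} = \left(3 + G\right) G = G \left(3 + G\right)$)
$H{\left(P \right)} = 70 + P$ ($H{\left(P \right)} = 7 \left(3 + 7\right) + P = 7 \cdot 10 + P = 70 + P$)
$\frac{1}{-11892 + H{\left(-23 \right)}} - -26843 = \frac{1}{-11892 + \left(70 - 23\right)} - -26843 = \frac{1}{-11892 + 47} + 26843 = \frac{1}{-11845} + 26843 = - \frac{1}{11845} + 26843 = \frac{317955334}{11845}$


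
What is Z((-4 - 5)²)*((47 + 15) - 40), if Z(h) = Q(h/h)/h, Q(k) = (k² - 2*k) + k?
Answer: 0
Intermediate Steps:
Q(k) = k² - k
Z(h) = 0 (Z(h) = ((h/h)*(-1 + h/h))/h = (1*(-1 + 1))/h = (1*0)/h = 0/h = 0)
Z((-4 - 5)²)*((47 + 15) - 40) = 0*((47 + 15) - 40) = 0*(62 - 40) = 0*22 = 0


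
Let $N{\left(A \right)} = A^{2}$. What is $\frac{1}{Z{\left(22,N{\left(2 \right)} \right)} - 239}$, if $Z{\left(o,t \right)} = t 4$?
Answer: $- \frac{1}{223} \approx -0.0044843$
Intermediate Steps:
$Z{\left(o,t \right)} = 4 t$
$\frac{1}{Z{\left(22,N{\left(2 \right)} \right)} - 239} = \frac{1}{4 \cdot 2^{2} - 239} = \frac{1}{4 \cdot 4 - 239} = \frac{1}{16 - 239} = \frac{1}{-223} = - \frac{1}{223}$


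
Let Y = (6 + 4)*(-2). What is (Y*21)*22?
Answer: -9240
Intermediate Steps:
Y = -20 (Y = 10*(-2) = -20)
(Y*21)*22 = -20*21*22 = -420*22 = -9240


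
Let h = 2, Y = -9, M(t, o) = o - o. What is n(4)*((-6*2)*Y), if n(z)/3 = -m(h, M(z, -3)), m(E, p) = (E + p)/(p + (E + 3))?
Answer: -648/5 ≈ -129.60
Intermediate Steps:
M(t, o) = 0
m(E, p) = (E + p)/(3 + E + p) (m(E, p) = (E + p)/(p + (3 + E)) = (E + p)/(3 + E + p))
n(z) = -6/5 (n(z) = 3*(-(2 + 0)/(3 + 2 + 0)) = 3*(-2/5) = -6/5)
n(4)*((-6*2)*Y) = -6*(-6*2)*(-9)/5 = -(-72)*(-9)/5 = -6/5*108 = -648/5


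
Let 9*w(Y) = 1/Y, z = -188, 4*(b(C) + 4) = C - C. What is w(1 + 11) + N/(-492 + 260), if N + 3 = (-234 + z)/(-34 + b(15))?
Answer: -382/14877 ≈ -0.025677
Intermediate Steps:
b(C) = -4 (b(C) = -4 + (C - C)/4 = -4 + (¼)*0 = -4 + 0 = -4)
w(Y) = 1/(9*Y)
N = 154/19 (N = -3 + (-234 - 188)/(-34 - 4) = -3 - 422/(-38) = -3 - 422*(-1/38) = -3 + 211/19 = 154/19 ≈ 8.1053)
w(1 + 11) + N/(-492 + 260) = 1/(9*(1 + 11)) + (154/19)/(-492 + 260) = (⅑)/12 + (154/19)/(-232) = (⅑)*(1/12) - 1/232*154/19 = 1/108 - 77/2204 = -382/14877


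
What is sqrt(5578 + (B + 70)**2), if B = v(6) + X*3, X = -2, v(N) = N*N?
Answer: sqrt(15578) ≈ 124.81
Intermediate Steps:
v(N) = N**2
B = 30 (B = 6**2 - 2*3 = 36 - 6 = 30)
sqrt(5578 + (B + 70)**2) = sqrt(5578 + (30 + 70)**2) = sqrt(5578 + 100**2) = sqrt(5578 + 10000) = sqrt(15578)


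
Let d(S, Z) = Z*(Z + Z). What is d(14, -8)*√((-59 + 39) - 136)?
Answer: 256*I*√39 ≈ 1598.7*I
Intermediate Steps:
d(S, Z) = 2*Z² (d(S, Z) = Z*(2*Z) = 2*Z²)
d(14, -8)*√((-59 + 39) - 136) = (2*(-8)²)*√((-59 + 39) - 136) = (2*64)*√(-20 - 136) = 128*√(-156) = 128*(2*I*√39) = 256*I*√39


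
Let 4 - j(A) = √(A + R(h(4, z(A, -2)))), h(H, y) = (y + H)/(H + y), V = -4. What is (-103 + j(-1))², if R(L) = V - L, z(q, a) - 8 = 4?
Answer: (99 + I*√6)² ≈ 9795.0 + 485.0*I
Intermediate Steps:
z(q, a) = 12 (z(q, a) = 8 + 4 = 12)
h(H, y) = 1 (h(H, y) = (H + y)/(H + y) = 1)
R(L) = -4 - L
j(A) = 4 - √(-5 + A) (j(A) = 4 - √(A + (-4 - 1*1)) = 4 - √(A + (-4 - 1)) = 4 - √(A - 5) = 4 - √(-5 + A))
(-103 + j(-1))² = (-103 + (4 - √(-5 - 1)))² = (-103 + (4 - √(-6)))² = (-103 + (4 - I*√6))² = (-99 - I*√6)²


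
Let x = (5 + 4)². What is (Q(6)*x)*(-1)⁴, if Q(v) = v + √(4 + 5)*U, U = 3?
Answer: 1215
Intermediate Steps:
Q(v) = 9 + v (Q(v) = v + √(4 + 5)*3 = v + √9*3 = v + 3*3 = v + 9 = 9 + v)
x = 81 (x = 9² = 81)
(Q(6)*x)*(-1)⁴ = ((9 + 6)*81)*(-1)⁴ = (15*81)*1 = 1215*1 = 1215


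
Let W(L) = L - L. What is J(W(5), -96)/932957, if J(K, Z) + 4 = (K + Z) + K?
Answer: -100/932957 ≈ -0.00010719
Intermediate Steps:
W(L) = 0
J(K, Z) = -4 + Z + 2*K (J(K, Z) = -4 + ((K + Z) + K) = -4 + (Z + 2*K) = -4 + Z + 2*K)
J(W(5), -96)/932957 = (-4 - 96 + 2*0)/932957 = (-4 - 96 + 0)*(1/932957) = -100*1/932957 = -100/932957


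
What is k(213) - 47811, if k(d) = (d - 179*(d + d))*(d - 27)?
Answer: -14191437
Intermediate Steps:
k(d) = -357*d*(-27 + d) (k(d) = (d - 358*d)*(-27 + d) = (-357*d)*(-27 + d) = -357*d*(-27 + d))
k(213) - 47811 = 357*213*(27 - 1*213) - 47811 = 357*213*(27 - 213) - 47811 = 357*213*(-186) - 47811 = -14143626 - 47811 = -14191437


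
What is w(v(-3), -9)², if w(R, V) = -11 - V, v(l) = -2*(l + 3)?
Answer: 4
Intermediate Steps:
v(l) = -6 - 2*l (v(l) = -2*(3 + l) = -6 - 2*l)
w(v(-3), -9)² = (-11 - 1*(-9))² = (-11 + 9)² = (-2)² = 4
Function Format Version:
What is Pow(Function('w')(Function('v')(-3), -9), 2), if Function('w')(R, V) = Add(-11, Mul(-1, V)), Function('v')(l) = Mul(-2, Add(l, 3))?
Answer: 4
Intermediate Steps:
Function('v')(l) = Add(-6, Mul(-2, l)) (Function('v')(l) = Mul(-2, Add(3, l)) = Add(-6, Mul(-2, l)))
Pow(Function('w')(Function('v')(-3), -9), 2) = Pow(Add(-11, Mul(-1, -9)), 2) = Pow(Add(-11, 9), 2) = Pow(-2, 2) = 4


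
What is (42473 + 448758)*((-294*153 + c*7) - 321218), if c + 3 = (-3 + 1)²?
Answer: -179885353583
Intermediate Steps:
c = 1 (c = -3 + (-3 + 1)² = -3 + (-2)² = -3 + 4 = 1)
(42473 + 448758)*((-294*153 + c*7) - 321218) = (42473 + 448758)*((-294*153 + 1*7) - 321218) = 491231*((-44982 + 7) - 321218) = 491231*(-44975 - 321218) = 491231*(-366193) = -179885353583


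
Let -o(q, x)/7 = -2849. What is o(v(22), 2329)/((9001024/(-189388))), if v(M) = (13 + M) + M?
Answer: -944241221/2250256 ≈ -419.62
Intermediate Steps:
v(M) = 13 + 2*M
o(q, x) = 19943 (o(q, x) = -7*(-2849) = 19943)
o(v(22), 2329)/((9001024/(-189388))) = 19943/((9001024/(-189388))) = 19943/((9001024*(-1/189388))) = 19943/(-2250256/47347) = 19943*(-47347/2250256) = -944241221/2250256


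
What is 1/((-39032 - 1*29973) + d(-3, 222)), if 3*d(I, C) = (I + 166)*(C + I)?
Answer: -1/57106 ≈ -1.7511e-5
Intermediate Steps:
d(I, C) = (166 + I)*(C + I)/3 (d(I, C) = ((I + 166)*(C + I))/3 = ((166 + I)*(C + I))/3 = (166 + I)*(C + I)/3)
1/((-39032 - 1*29973) + d(-3, 222)) = 1/((-39032 - 1*29973) + ((⅓)*(-3)² + (166/3)*222 + (166/3)*(-3) + (⅓)*222*(-3))) = 1/((-39032 - 29973) + ((⅓)*9 + 12284 - 166 - 222)) = 1/(-69005 + (3 + 12284 - 166 - 222)) = 1/(-69005 + 11899) = 1/(-57106) = -1/57106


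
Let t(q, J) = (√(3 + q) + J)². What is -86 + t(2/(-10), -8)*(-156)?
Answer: -52534/5 + 2496*√70/5 ≈ -6330.2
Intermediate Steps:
t(q, J) = (J + √(3 + q))²
-86 + t(2/(-10), -8)*(-156) = -86 + (-8 + √(3 + 2/(-10)))²*(-156) = -86 + (-8 + √(3 + 2*(-⅒)))²*(-156) = -86 + (-8 + √(3 - ⅕))²*(-156) = -86 + (-8 + √(14/5))²*(-156) = -86 + (-8 + √70/5)²*(-156) = -86 - 156*(-8 + √70/5)²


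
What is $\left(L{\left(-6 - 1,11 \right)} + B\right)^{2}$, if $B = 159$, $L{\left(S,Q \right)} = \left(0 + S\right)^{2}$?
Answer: $43264$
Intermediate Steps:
$L{\left(S,Q \right)} = S^{2}$
$\left(L{\left(-6 - 1,11 \right)} + B\right)^{2} = \left(\left(-6 - 1\right)^{2} + 159\right)^{2} = \left(\left(-7\right)^{2} + 159\right)^{2} = \left(49 + 159\right)^{2} = 208^{2} = 43264$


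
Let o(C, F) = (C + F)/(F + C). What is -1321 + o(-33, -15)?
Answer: -1320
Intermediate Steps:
o(C, F) = 1 (o(C, F) = (C + F)/(C + F) = 1)
-1321 + o(-33, -15) = -1321 + 1 = -1320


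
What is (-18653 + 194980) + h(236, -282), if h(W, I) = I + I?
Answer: 175763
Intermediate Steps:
h(W, I) = 2*I
(-18653 + 194980) + h(236, -282) = (-18653 + 194980) + 2*(-282) = 176327 - 564 = 175763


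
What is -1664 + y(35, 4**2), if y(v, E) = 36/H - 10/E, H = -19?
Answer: -253311/152 ≈ -1666.5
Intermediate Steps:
y(v, E) = -36/19 - 10/E (y(v, E) = 36/(-19) - 10/E = 36*(-1/19) - 10/E = -36/19 - 10/E)
-1664 + y(35, 4**2) = -1664 + (-36/19 - 10/(4**2)) = -1664 + (-36/19 - 10/16) = -1664 + (-36/19 - 10*1/16) = -1664 + (-36/19 - 5/8) = -1664 - 383/152 = -253311/152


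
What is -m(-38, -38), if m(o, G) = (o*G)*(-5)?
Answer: 7220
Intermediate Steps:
m(o, G) = -5*G*o (m(o, G) = (G*o)*(-5) = -5*G*o)
-m(-38, -38) = -(-5)*(-38)*(-38) = -1*(-7220) = 7220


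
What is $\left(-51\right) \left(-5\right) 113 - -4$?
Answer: $28819$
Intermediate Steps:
$\left(-51\right) \left(-5\right) 113 - -4 = 255 \cdot 113 + \left(-192 + 196\right) = 28815 + 4 = 28819$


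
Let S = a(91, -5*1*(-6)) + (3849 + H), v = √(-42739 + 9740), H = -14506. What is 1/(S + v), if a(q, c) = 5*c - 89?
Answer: -10596/112308215 - I*√32999/112308215 ≈ -9.4348e-5 - 1.6175e-6*I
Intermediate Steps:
a(q, c) = -89 + 5*c
v = I*√32999 (v = √(-32999) = I*√32999 ≈ 181.66*I)
S = -10596 (S = (-89 + 5*(-5*1*(-6))) + (3849 - 14506) = (-89 + 5*(-5*(-6))) - 10657 = (-89 + 5*30) - 10657 = (-89 + 150) - 10657 = 61 - 10657 = -10596)
1/(S + v) = 1/(-10596 + I*√32999)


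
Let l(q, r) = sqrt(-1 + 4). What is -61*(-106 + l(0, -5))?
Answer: 6466 - 61*sqrt(3) ≈ 6360.3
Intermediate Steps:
l(q, r) = sqrt(3)
-61*(-106 + l(0, -5)) = -61*(-106 + sqrt(3)) = 6466 - 61*sqrt(3)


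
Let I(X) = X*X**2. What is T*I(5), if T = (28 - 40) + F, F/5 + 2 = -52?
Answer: -35250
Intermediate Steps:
F = -270 (F = -10 + 5*(-52) = -10 - 260 = -270)
T = -282 (T = (28 - 40) - 270 = -12 - 270 = -282)
I(X) = X**3
T*I(5) = -282*5**3 = -282*125 = -35250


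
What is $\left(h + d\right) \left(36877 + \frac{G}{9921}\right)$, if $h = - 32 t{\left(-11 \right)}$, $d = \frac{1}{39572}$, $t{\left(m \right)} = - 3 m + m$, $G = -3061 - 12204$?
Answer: $- \frac{849321875241127}{32716151} \approx -2.596 \cdot 10^{7}$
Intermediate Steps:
$G = -15265$
$t{\left(m \right)} = - 2 m$
$d = \frac{1}{39572} \approx 2.527 \cdot 10^{-5}$
$h = -704$ ($h = - 32 \left(\left(-2\right) \left(-11\right)\right) = \left(-32\right) 22 = -704$)
$\left(h + d\right) \left(36877 + \frac{G}{9921}\right) = \left(-704 + \frac{1}{39572}\right) \left(36877 - \frac{15265}{9921}\right) = - \frac{27858687 \left(36877 - \frac{15265}{9921}\right)}{39572} = \left(- \frac{27858687}{39572}\right) \frac{365841452}{9921} = - \frac{849321875241127}{32716151}$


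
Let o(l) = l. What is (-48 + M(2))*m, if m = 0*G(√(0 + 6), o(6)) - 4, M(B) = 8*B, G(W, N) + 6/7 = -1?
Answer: 128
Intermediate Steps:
G(W, N) = -13/7 (G(W, N) = -6/7 - 1 = -13/7)
m = -4 (m = 0*(-13/7) - 4 = 0 - 4 = -4)
(-48 + M(2))*m = (-48 + 8*2)*(-4) = (-48 + 16)*(-4) = -32*(-4) = 128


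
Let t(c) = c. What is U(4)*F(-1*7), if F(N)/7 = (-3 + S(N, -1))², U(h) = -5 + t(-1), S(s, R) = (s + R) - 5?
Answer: -10752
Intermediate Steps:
S(s, R) = -5 + R + s (S(s, R) = (R + s) - 5 = -5 + R + s)
U(h) = -6 (U(h) = -5 - 1 = -6)
F(N) = 7*(-9 + N)² (F(N) = 7*(-3 + (-5 - 1 + N))² = 7*(-3 + (-6 + N))² = 7*(-9 + N)²)
U(4)*F(-1*7) = -42*(-9 - 1*7)² = -42*(-9 - 7)² = -42*(-16)² = -42*256 = -6*1792 = -10752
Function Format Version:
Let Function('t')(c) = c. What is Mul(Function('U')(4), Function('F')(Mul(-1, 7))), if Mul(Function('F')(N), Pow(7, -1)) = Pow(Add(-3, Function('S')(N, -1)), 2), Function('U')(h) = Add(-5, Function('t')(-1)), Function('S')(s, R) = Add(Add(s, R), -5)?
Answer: -10752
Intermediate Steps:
Function('S')(s, R) = Add(-5, R, s) (Function('S')(s, R) = Add(Add(R, s), -5) = Add(-5, R, s))
Function('U')(h) = -6 (Function('U')(h) = Add(-5, -1) = -6)
Function('F')(N) = Mul(7, Pow(Add(-9, N), 2)) (Function('F')(N) = Mul(7, Pow(Add(-3, Add(-5, -1, N)), 2)) = Mul(7, Pow(Add(-3, Add(-6, N)), 2)) = Mul(7, Pow(Add(-9, N), 2)))
Mul(Function('U')(4), Function('F')(Mul(-1, 7))) = Mul(-6, Mul(7, Pow(Add(-9, Mul(-1, 7)), 2))) = Mul(-6, Mul(7, Pow(Add(-9, -7), 2))) = Mul(-6, Mul(7, Pow(-16, 2))) = Mul(-6, Mul(7, 256)) = Mul(-6, 1792) = -10752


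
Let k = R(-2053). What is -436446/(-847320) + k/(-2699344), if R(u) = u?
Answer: 49160726641/95300339920 ≈ 0.51585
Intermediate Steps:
k = -2053
-436446/(-847320) + k/(-2699344) = -436446/(-847320) - 2053/(-2699344) = -436446*(-1/847320) - 2053*(-1/2699344) = 72741/141220 + 2053/2699344 = 49160726641/95300339920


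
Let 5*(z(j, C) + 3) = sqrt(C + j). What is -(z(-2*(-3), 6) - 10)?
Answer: 13 - 2*sqrt(3)/5 ≈ 12.307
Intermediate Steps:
z(j, C) = -3 + sqrt(C + j)/5
-(z(-2*(-3), 6) - 10) = -((-3 + sqrt(6 - 2*(-3))/5) - 10) = -((-3 + sqrt(6 + 6)/5) - 10) = -((-3 + sqrt(12)/5) - 10) = -((-3 + (2*sqrt(3))/5) - 10) = -((-3 + 2*sqrt(3)/5) - 10) = -(-13 + 2*sqrt(3)/5) = 13 - 2*sqrt(3)/5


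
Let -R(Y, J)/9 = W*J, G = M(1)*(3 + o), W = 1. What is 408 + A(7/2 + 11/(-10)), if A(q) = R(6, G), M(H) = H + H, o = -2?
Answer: 390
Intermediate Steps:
M(H) = 2*H
G = 2 (G = (2*1)*(3 - 2) = 2*1 = 2)
R(Y, J) = -9*J
A(q) = -18 (A(q) = -9*2 = -18)
408 + A(7/2 + 11/(-10)) = 408 - 18 = 390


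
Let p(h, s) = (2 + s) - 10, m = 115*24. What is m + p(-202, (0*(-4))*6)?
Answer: 2752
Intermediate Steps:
m = 2760
p(h, s) = -8 + s
m + p(-202, (0*(-4))*6) = 2760 + (-8 + (0*(-4))*6) = 2760 + (-8 + 0*6) = 2760 + (-8 + 0) = 2760 - 8 = 2752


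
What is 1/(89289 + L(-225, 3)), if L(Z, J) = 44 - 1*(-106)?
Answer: 1/89439 ≈ 1.1181e-5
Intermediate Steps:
L(Z, J) = 150 (L(Z, J) = 44 + 106 = 150)
1/(89289 + L(-225, 3)) = 1/(89289 + 150) = 1/89439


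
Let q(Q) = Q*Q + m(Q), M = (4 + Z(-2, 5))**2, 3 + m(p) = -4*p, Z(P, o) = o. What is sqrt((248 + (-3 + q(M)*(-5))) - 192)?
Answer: 29*I*sqrt(37) ≈ 176.4*I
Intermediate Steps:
m(p) = -3 - 4*p
M = 81 (M = (4 + 5)**2 = 9**2 = 81)
q(Q) = -3 + Q**2 - 4*Q (q(Q) = Q*Q + (-3 - 4*Q) = Q**2 + (-3 - 4*Q) = -3 + Q**2 - 4*Q)
sqrt((248 + (-3 + q(M)*(-5))) - 192) = sqrt((248 + (-3 + (-3 + 81**2 - 4*81)*(-5))) - 192) = sqrt((248 + (-3 + (-3 + 6561 - 324)*(-5))) - 192) = sqrt((248 + (-3 + 6234*(-5))) - 192) = sqrt((248 + (-3 - 31170)) - 192) = sqrt((248 - 31173) - 192) = sqrt(-30925 - 192) = sqrt(-31117) = 29*I*sqrt(37)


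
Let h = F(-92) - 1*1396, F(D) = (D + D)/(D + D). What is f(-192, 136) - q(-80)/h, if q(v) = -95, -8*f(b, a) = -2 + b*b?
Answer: -5142325/1116 ≈ -4607.8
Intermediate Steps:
f(b, a) = ¼ - b²/8 (f(b, a) = -(-2 + b*b)/8 = -(-2 + b²)/8 = ¼ - b²/8)
F(D) = 1 (F(D) = (2*D)/((2*D)) = (2*D)*(1/(2*D)) = 1)
h = -1395 (h = 1 - 1*1396 = 1 - 1396 = -1395)
f(-192, 136) - q(-80)/h = (¼ - ⅛*(-192)²) - (-95)/(-1395) = (¼ - ⅛*36864) - (-95)*(-1)/1395 = (¼ - 4608) - 1*19/279 = -18431/4 - 19/279 = -5142325/1116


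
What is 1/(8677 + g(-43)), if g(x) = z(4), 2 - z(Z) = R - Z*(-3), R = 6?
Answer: 1/8661 ≈ 0.00011546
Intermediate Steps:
z(Z) = -4 - 3*Z (z(Z) = 2 - (6 - Z*(-3)) = 2 - (6 - (-3)*Z) = 2 - (6 + 3*Z) = 2 + (-6 - 3*Z) = -4 - 3*Z)
g(x) = -16 (g(x) = -4 - 3*4 = -4 - 12 = -16)
1/(8677 + g(-43)) = 1/(8677 - 16) = 1/8661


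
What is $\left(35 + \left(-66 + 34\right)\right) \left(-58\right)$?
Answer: $-174$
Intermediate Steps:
$\left(35 + \left(-66 + 34\right)\right) \left(-58\right) = \left(35 - 32\right) \left(-58\right) = 3 \left(-58\right) = -174$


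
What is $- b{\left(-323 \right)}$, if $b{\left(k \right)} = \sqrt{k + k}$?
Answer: $- i \sqrt{646} \approx - 25.417 i$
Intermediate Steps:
$b{\left(k \right)} = \sqrt{2} \sqrt{k}$ ($b{\left(k \right)} = \sqrt{2 k} = \sqrt{2} \sqrt{k}$)
$- b{\left(-323 \right)} = - \sqrt{2} \sqrt{-323} = - \sqrt{2} i \sqrt{323} = - i \sqrt{646}$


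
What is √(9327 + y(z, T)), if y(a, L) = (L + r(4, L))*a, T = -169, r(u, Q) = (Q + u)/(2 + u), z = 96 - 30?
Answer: I*√3642 ≈ 60.349*I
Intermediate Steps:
z = 66
r(u, Q) = (Q + u)/(2 + u)
y(a, L) = a*(⅔ + 7*L/6) (y(a, L) = (L + (L + 4)/(2 + 4))*a = (L + (4 + L)/6)*a = (L + (⅔ + L/6))*a = (⅔ + 7*L/6)*a = a*(⅔ + 7*L/6))
√(9327 + y(z, T)) = √(9327 + (⅙)*66*(4 + 7*(-169))) = √(9327 + (⅙)*66*(4 - 1183)) = √(9327 + (⅙)*66*(-1179)) = √(9327 - 12969) = √(-3642) = I*√3642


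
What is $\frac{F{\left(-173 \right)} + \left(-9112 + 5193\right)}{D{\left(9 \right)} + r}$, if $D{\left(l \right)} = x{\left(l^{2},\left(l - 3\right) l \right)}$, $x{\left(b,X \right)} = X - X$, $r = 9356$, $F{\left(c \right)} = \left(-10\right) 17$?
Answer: $- \frac{4089}{9356} \approx -0.43705$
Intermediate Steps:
$F{\left(c \right)} = -170$
$x{\left(b,X \right)} = 0$
$D{\left(l \right)} = 0$
$\frac{F{\left(-173 \right)} + \left(-9112 + 5193\right)}{D{\left(9 \right)} + r} = \frac{-170 + \left(-9112 + 5193\right)}{0 + 9356} = \frac{-170 - 3919}{9356} = \left(-4089\right) \frac{1}{9356} = - \frac{4089}{9356}$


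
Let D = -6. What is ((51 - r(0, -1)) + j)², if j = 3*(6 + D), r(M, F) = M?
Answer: 2601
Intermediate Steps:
j = 0 (j = 3*(6 - 6) = 3*0 = 0)
((51 - r(0, -1)) + j)² = ((51 - 1*0) + 0)² = ((51 + 0) + 0)² = (51 + 0)² = 51² = 2601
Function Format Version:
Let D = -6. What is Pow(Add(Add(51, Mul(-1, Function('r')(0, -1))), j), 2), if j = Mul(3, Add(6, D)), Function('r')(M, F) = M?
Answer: 2601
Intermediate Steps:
j = 0 (j = Mul(3, Add(6, -6)) = Mul(3, 0) = 0)
Pow(Add(Add(51, Mul(-1, Function('r')(0, -1))), j), 2) = Pow(Add(Add(51, Mul(-1, 0)), 0), 2) = Pow(Add(Add(51, 0), 0), 2) = Pow(Add(51, 0), 2) = Pow(51, 2) = 2601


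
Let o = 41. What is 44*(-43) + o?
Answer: -1851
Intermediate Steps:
44*(-43) + o = 44*(-43) + 41 = -1892 + 41 = -1851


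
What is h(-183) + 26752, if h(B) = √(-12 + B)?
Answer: 26752 + I*√195 ≈ 26752.0 + 13.964*I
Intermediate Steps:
h(-183) + 26752 = √(-12 - 183) + 26752 = √(-195) + 26752 = I*√195 + 26752 = 26752 + I*√195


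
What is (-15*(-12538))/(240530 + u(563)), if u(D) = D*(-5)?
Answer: 37614/47543 ≈ 0.79116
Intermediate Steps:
u(D) = -5*D
(-15*(-12538))/(240530 + u(563)) = (-15*(-12538))/(240530 - 5*563) = 188070/(240530 - 2815) = 188070/237715 = 188070*(1/237715) = 37614/47543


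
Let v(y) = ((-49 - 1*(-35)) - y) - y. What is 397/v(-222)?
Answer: 397/430 ≈ 0.92326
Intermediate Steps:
v(y) = -14 - 2*y (v(y) = ((-49 + 35) - y) - y = (-14 - y) - y = -14 - 2*y)
397/v(-222) = 397/(-14 - 2*(-222)) = 397/(-14 + 444) = 397/430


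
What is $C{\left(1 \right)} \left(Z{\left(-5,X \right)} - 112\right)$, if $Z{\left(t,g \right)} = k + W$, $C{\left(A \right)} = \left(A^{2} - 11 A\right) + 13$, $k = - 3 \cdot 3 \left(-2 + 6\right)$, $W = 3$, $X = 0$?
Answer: $-435$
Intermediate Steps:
$k = -36$ ($k = - 3 \cdot 3 \cdot 4 = \left(-3\right) 12 = -36$)
$C{\left(A \right)} = 13 + A^{2} - 11 A$
$Z{\left(t,g \right)} = -33$ ($Z{\left(t,g \right)} = -36 + 3 = -33$)
$C{\left(1 \right)} \left(Z{\left(-5,X \right)} - 112\right) = \left(13 + 1^{2} - 11\right) \left(-33 - 112\right) = \left(13 + 1 - 11\right) \left(-145\right) = 3 \left(-145\right) = -435$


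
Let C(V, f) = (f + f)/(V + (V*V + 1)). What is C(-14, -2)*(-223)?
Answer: 892/183 ≈ 4.8743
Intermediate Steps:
C(V, f) = 2*f/(1 + V + V²) (C(V, f) = (2*f)/(V + (V² + 1)) = (2*f)/(V + (1 + V²)) = (2*f)/(1 + V + V²) = 2*f/(1 + V + V²))
C(-14, -2)*(-223) = (2*(-2)/(1 - 14 + (-14)²))*(-223) = (2*(-2)/(1 - 14 + 196))*(-223) = (2*(-2)/183)*(-223) = (2*(-2)*(1/183))*(-223) = -4/183*(-223) = 892/183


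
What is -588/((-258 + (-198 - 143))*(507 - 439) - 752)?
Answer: 49/3457 ≈ 0.014174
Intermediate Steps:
-588/((-258 + (-198 - 143))*(507 - 439) - 752) = -588/((-258 - 341)*68 - 752) = -588/(-599*68 - 752) = -588/(-40732 - 752) = -588/(-41484) = -1/41484*(-588) = 49/3457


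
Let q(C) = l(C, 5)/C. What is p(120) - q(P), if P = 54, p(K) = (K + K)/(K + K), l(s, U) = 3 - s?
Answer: 35/18 ≈ 1.9444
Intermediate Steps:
p(K) = 1 (p(K) = (2*K)/((2*K)) = (2*K)*(1/(2*K)) = 1)
q(C) = (3 - C)/C
p(120) - q(P) = 1 - (3 - 1*54)/54 = 1 - (3 - 54)/54 = 1 - (-51)/54 = 1 - 1*(-17/18) = 1 + 17/18 = 35/18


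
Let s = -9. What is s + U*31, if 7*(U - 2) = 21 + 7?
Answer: 177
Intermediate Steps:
U = 6 (U = 2 + (21 + 7)/7 = 2 + (⅐)*28 = 2 + 4 = 6)
s + U*31 = -9 + 6*31 = -9 + 186 = 177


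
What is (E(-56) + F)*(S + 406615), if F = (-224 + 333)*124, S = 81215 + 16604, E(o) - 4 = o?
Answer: 6791699376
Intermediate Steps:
E(o) = 4 + o
S = 97819
F = 13516 (F = 109*124 = 13516)
(E(-56) + F)*(S + 406615) = ((4 - 56) + 13516)*(97819 + 406615) = (-52 + 13516)*504434 = 13464*504434 = 6791699376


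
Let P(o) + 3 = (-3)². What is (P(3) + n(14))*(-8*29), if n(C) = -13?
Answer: 1624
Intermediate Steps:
P(o) = 6 (P(o) = -3 + (-3)² = -3 + 9 = 6)
(P(3) + n(14))*(-8*29) = (6 - 13)*(-8*29) = -7*(-232) = 1624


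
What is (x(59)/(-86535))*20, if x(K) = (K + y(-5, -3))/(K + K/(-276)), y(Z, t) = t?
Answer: -20608/93602025 ≈ -0.00022017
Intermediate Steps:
x(K) = 276*(-3 + K)/(275*K) (x(K) = (K - 3)/(K + K/(-276)) = (-3 + K)/(K + K*(-1/276)) = (-3 + K)/(K - K/276) = (-3 + K)/((275*K/276)) = (-3 + K)*(276/(275*K)) = 276*(-3 + K)/(275*K))
(x(59)/(-86535))*20 = (((276/275)*(-3 + 59)/59)/(-86535))*20 = (((276/275)*(1/59)*56)*(-1/86535))*20 = ((15456/16225)*(-1/86535))*20 = -5152/468010125*20 = -20608/93602025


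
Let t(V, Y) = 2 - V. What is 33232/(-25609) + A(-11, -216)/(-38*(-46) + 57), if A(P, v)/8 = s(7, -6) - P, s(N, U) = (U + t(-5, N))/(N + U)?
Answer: -57525296/46224245 ≈ -1.2445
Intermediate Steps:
s(N, U) = (7 + U)/(N + U) (s(N, U) = (U + (2 - 1*(-5)))/(N + U) = (U + (2 + 5))/(N + U) = (U + 7)/(N + U) = (7 + U)/(N + U))
A(P, v) = 8 - 8*P (A(P, v) = 8*((7 - 6)/(7 - 6) - P) = 8*(1/1 - P) = 8*(1*1 - P) = 8*(1 - P) = 8 - 8*P)
33232/(-25609) + A(-11, -216)/(-38*(-46) + 57) = 33232/(-25609) + (8 - 8*(-11))/(-38*(-46) + 57) = 33232*(-1/25609) + (8 + 88)/(1748 + 57) = -33232/25609 + 96/1805 = -57525296/46224245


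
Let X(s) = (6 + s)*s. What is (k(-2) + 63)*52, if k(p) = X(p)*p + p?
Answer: 4004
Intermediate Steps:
X(s) = s*(6 + s)
k(p) = p + p²*(6 + p) (k(p) = (p*(6 + p))*p + p = p²*(6 + p) + p = p + p²*(6 + p))
(k(-2) + 63)*52 = (-2*(1 - 2*(6 - 2)) + 63)*52 = (-2*(1 - 2*4) + 63)*52 = (-2*(1 - 8) + 63)*52 = (-2*(-7) + 63)*52 = (14 + 63)*52 = 77*52 = 4004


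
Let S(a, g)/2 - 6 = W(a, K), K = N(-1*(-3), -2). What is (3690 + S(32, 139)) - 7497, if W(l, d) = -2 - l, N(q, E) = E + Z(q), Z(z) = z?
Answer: -3863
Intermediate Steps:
N(q, E) = E + q
K = 1 (K = -2 - 1*(-3) = -2 + 3 = 1)
S(a, g) = 8 - 2*a (S(a, g) = 12 + 2*(-2 - a) = 12 + (-4 - 2*a) = 8 - 2*a)
(3690 + S(32, 139)) - 7497 = (3690 + (8 - 2*32)) - 7497 = (3690 + (8 - 64)) - 7497 = (3690 - 56) - 7497 = 3634 - 7497 = -3863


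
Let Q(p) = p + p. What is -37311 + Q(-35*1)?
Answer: -37381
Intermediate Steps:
Q(p) = 2*p
-37311 + Q(-35*1) = -37311 + 2*(-35*1) = -37311 + 2*(-35) = -37311 - 70 = -37381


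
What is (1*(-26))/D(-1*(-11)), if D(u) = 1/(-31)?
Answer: 806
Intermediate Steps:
D(u) = -1/31
(1*(-26))/D(-1*(-11)) = (1*(-26))/(-1/31) = -26*(-31) = 806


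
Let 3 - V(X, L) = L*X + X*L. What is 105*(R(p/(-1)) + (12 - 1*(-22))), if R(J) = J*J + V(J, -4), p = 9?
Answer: 4830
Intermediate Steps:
V(X, L) = 3 - 2*L*X (V(X, L) = 3 - (L*X + X*L) = 3 - (L*X + L*X) = 3 - 2*L*X)
R(J) = 3 + J² + 8*J (R(J) = J*J + (3 - 2*(-4)*J) = J² + (3 + 8*J) = 3 + J² + 8*J)
105*(R(p/(-1)) + (12 - 1*(-22))) = 105*((3 + (9/(-1))² + 8*(9/(-1))) + (12 - 1*(-22))) = 105*((3 + (9*(-1))² + 8*(9*(-1))) + (12 + 22)) = 105*((3 + (-9)² + 8*(-9)) + 34) = 105*((3 + 81 - 72) + 34) = 105*(12 + 34) = 105*46 = 4830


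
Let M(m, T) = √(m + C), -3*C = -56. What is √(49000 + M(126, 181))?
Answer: √(441000 + 3*√1302)/3 ≈ 221.39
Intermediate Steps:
C = 56/3 (C = -⅓*(-56) = 56/3 ≈ 18.667)
M(m, T) = √(56/3 + m) (M(m, T) = √(m + 56/3) = √(56/3 + m))
√(49000 + M(126, 181)) = √(49000 + √(168 + 9*126)/3) = √(49000 + √(168 + 1134)/3) = √(49000 + √1302/3)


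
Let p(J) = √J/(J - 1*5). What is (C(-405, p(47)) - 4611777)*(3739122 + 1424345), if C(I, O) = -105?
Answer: -23813300514894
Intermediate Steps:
p(J) = √J/(-5 + J) (p(J) = √J/(J - 5) = √J/(-5 + J))
(C(-405, p(47)) - 4611777)*(3739122 + 1424345) = (-105 - 4611777)*(3739122 + 1424345) = -4611882*5163467 = -23813300514894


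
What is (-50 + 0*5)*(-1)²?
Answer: -50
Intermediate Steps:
(-50 + 0*5)*(-1)² = (-50 + 0)*1 = -50*1 = -50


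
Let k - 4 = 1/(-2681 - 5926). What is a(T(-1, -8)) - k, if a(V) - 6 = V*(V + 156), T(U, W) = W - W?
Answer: 17215/8607 ≈ 2.0001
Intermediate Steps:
k = 34427/8607 (k = 4 + 1/(-2681 - 5926) = 4 + 1/(-8607) = 4 - 1/8607 = 34427/8607 ≈ 3.9999)
T(U, W) = 0
a(V) = 6 + V*(156 + V) (a(V) = 6 + V*(V + 156) = 6 + V*(156 + V))
a(T(-1, -8)) - k = (6 + 0² + 156*0) - 1*34427/8607 = (6 + 0 + 0) - 34427/8607 = 6 - 34427/8607 = 17215/8607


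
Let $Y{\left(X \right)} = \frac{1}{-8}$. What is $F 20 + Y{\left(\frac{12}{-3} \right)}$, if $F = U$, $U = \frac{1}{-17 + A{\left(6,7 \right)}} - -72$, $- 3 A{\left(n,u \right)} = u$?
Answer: $\frac{333811}{232} \approx 1438.8$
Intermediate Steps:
$A{\left(n,u \right)} = - \frac{u}{3}$
$Y{\left(X \right)} = - \frac{1}{8}$
$U = \frac{4173}{58}$ ($U = \frac{1}{-17 - \frac{7}{3}} - -72 = \frac{1}{-17 - \frac{7}{3}} + 72 = \frac{1}{- \frac{58}{3}} + 72 = - \frac{3}{58} + 72 = \frac{4173}{58} \approx 71.948$)
$F = \frac{4173}{58} \approx 71.948$
$F 20 + Y{\left(\frac{12}{-3} \right)} = \frac{4173}{58} \cdot 20 - \frac{1}{8} = \frac{41730}{29} - \frac{1}{8} = \frac{333811}{232}$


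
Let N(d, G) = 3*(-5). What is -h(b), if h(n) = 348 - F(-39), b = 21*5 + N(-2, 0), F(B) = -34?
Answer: -382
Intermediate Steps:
N(d, G) = -15
b = 90 (b = 21*5 - 15 = 105 - 15 = 90)
h(n) = 382 (h(n) = 348 - 1*(-34) = 348 + 34 = 382)
-h(b) = -1*382 = -382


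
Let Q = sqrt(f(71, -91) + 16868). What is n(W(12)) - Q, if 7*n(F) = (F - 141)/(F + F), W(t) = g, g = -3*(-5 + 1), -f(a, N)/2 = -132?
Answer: -43/56 - 2*sqrt(4283) ≈ -131.66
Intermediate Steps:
f(a, N) = 264 (f(a, N) = -2*(-132) = 264)
g = 12 (g = -3*(-4) = 12)
W(t) = 12
n(F) = (-141 + F)/(14*F) (n(F) = ((F - 141)/(F + F))/7 = ((-141 + F)/((2*F)))/7 = ((-141 + F)*(1/(2*F)))/7 = ((-141 + F)/(2*F))/7 = (-141 + F)/(14*F))
Q = 2*sqrt(4283) (Q = sqrt(264 + 16868) = sqrt(17132) = 2*sqrt(4283) ≈ 130.89)
n(W(12)) - Q = (1/14)*(-141 + 12)/12 - 2*sqrt(4283) = (1/14)*(1/12)*(-129) - 2*sqrt(4283) = -43/56 - 2*sqrt(4283)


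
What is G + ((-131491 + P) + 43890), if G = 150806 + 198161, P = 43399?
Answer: 304765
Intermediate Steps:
G = 348967
G + ((-131491 + P) + 43890) = 348967 + ((-131491 + 43399) + 43890) = 348967 + (-88092 + 43890) = 348967 - 44202 = 304765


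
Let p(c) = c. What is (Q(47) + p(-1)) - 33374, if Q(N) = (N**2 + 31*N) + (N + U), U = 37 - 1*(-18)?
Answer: -29607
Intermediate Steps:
U = 55 (U = 37 + 18 = 55)
Q(N) = 55 + N**2 + 32*N (Q(N) = (N**2 + 31*N) + (N + 55) = (N**2 + 31*N) + (55 + N) = 55 + N**2 + 32*N)
(Q(47) + p(-1)) - 33374 = ((55 + 47**2 + 32*47) - 1) - 33374 = ((55 + 2209 + 1504) - 1) - 33374 = (3768 - 1) - 33374 = 3767 - 33374 = -29607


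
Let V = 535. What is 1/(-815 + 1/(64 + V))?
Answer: -599/488184 ≈ -0.0012270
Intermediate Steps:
1/(-815 + 1/(64 + V)) = 1/(-815 + 1/(64 + 535)) = 1/(-815 + 1/599) = 1/(-488184/599) = -599/488184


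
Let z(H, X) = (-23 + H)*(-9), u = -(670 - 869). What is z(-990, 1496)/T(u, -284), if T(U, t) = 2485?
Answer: 9117/2485 ≈ 3.6688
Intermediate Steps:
u = 199 (u = -1*(-199) = 199)
z(H, X) = 207 - 9*H
z(-990, 1496)/T(u, -284) = (207 - 9*(-990))/2485 = (207 + 8910)*(1/2485) = 9117*(1/2485) = 9117/2485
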